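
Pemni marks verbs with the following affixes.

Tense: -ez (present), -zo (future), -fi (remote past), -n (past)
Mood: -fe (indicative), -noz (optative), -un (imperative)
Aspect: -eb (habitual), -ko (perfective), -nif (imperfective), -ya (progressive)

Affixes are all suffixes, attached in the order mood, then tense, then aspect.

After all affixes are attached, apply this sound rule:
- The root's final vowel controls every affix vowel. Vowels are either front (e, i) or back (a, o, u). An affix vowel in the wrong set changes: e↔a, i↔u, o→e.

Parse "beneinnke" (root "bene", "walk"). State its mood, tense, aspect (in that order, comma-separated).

Segment: bene-un-n-ko.
mood: -un → imperative.
tense: -n → past.
aspect: -ko → perfective.

imperative, past, perfective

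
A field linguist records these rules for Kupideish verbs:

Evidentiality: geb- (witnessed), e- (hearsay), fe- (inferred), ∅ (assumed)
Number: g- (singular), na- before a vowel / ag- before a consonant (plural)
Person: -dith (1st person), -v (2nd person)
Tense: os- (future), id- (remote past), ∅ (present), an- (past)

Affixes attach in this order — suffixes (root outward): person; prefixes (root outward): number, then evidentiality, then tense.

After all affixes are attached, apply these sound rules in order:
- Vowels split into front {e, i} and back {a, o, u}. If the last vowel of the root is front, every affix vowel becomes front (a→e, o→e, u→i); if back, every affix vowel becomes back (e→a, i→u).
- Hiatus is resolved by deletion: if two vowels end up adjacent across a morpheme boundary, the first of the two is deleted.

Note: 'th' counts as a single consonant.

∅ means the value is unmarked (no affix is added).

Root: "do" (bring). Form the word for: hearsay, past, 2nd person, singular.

anagdov

Attach number singular g- → gdo.
Attach evidentiality hearsay e- → egdo.
Attach person 2nd person -v → egdov.
Attach tense past an- → anegdov.
Apply vowel harmony: anegdov → anagdov.
Vowel deletion: no change.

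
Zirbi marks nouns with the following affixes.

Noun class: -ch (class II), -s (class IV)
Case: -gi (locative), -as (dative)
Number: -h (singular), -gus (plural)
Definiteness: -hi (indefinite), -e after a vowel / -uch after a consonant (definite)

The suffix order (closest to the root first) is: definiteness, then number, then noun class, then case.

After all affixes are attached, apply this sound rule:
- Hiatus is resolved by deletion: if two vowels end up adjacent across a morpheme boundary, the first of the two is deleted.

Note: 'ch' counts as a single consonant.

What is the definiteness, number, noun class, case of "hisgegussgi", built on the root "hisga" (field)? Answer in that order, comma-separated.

Segment: hisga-e-gus-s-gi.
definiteness: -e/uch → definite.
number: -gus → plural.
noun class: -s → class IV.
case: -gi → locative.

definite, plural, class IV, locative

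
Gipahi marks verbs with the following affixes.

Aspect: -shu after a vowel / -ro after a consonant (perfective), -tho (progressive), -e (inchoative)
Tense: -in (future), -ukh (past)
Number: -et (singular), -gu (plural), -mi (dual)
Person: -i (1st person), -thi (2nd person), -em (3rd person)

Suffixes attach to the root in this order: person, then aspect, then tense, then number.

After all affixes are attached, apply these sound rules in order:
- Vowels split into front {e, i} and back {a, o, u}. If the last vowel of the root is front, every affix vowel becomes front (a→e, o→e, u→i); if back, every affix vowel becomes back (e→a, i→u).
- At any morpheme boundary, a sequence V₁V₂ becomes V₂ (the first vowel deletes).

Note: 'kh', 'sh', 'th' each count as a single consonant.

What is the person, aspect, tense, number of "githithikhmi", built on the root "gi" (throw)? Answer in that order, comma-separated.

Segment: gi-thi-tho-ukh-mi.
person: -thi → 2nd person.
aspect: -tho → progressive.
tense: -ukh → past.
number: -mi → dual.

2nd person, progressive, past, dual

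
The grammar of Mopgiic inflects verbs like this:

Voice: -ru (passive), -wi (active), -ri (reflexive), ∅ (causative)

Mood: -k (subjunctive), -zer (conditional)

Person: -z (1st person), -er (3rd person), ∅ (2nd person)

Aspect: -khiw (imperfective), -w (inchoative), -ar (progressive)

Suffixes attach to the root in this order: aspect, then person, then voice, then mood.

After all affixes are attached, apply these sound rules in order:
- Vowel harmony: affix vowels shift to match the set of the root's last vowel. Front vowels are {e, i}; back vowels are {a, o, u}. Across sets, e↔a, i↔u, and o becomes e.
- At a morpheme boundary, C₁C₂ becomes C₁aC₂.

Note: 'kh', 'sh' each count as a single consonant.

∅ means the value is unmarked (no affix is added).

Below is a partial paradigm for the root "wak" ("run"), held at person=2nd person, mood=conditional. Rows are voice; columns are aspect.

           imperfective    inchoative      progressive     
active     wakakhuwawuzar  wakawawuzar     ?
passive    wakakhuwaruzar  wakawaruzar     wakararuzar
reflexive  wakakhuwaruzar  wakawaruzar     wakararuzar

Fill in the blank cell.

wakarawuzar

Attach aspect progressive -ar → wakar.
person = 2nd person: zero marking, form stays wakar.
Attach voice active -wi → wakarwi.
Attach mood conditional -zer → wakarwizer.
Apply vowel harmony: wakarwizer → wakarwuzar.
Apply epenthesis: wakarwuzar → wakarawuzar.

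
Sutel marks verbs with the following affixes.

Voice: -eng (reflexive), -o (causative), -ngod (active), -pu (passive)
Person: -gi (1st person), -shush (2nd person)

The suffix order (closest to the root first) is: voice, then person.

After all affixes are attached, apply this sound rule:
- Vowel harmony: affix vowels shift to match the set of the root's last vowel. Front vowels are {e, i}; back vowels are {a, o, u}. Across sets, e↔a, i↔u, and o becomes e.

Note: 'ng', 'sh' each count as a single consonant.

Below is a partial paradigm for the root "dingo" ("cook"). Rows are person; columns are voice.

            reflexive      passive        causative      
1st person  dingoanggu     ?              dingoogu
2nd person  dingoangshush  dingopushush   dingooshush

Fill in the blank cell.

dingopugu

Attach voice passive -pu → dingopu.
Attach person 1st person -gi → dingopugi.
Apply vowel harmony: dingopugi → dingopugu.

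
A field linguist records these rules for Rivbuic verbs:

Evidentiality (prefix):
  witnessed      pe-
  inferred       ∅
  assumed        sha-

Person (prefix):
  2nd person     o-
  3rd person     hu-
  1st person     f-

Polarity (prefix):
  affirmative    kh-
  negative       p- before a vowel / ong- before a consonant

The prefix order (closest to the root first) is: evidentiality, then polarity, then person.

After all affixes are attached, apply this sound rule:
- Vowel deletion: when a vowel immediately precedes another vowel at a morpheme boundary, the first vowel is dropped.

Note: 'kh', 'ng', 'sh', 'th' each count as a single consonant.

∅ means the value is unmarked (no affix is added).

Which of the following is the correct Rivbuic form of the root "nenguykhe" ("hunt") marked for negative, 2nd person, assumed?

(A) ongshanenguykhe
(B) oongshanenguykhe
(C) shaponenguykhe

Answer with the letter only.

Attach evidentiality assumed sha- → shanenguykhe.
Attach polarity negative ong- (before consonant 'sh') → ongshanenguykhe.
Attach person 2nd person o- → oongshanenguykhe.
Apply vowel deletion: oongshanenguykhe → ongshanenguykhe.
So the correct form is ongshanenguykhe, option (A).
(C) shaponenguykhe is wrong: it has the affixes in the wrong order.
(B) oongshanenguykhe is wrong: it fails to apply the sound rule(s).

A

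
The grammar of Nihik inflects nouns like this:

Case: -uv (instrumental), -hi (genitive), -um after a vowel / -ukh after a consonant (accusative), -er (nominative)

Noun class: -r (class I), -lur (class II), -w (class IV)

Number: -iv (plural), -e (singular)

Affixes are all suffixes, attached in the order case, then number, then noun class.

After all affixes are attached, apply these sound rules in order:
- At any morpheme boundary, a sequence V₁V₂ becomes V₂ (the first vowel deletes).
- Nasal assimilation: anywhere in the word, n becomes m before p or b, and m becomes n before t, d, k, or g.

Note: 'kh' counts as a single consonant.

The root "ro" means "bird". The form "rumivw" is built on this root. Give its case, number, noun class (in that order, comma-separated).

accusative, plural, class IV

Segment: ro-um-iv-w.
case: -um/ukh → accusative.
number: -iv → plural.
noun class: -w → class IV.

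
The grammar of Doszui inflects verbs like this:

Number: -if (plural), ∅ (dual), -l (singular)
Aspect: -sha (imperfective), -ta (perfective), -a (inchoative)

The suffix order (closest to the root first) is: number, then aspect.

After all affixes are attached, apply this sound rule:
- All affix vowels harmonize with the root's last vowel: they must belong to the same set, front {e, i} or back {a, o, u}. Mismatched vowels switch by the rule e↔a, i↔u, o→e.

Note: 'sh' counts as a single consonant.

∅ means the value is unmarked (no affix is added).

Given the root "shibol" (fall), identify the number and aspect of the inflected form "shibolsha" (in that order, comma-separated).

Segment: shibol-sha.
number: ∅ → dual.
aspect: -sha → imperfective.

dual, imperfective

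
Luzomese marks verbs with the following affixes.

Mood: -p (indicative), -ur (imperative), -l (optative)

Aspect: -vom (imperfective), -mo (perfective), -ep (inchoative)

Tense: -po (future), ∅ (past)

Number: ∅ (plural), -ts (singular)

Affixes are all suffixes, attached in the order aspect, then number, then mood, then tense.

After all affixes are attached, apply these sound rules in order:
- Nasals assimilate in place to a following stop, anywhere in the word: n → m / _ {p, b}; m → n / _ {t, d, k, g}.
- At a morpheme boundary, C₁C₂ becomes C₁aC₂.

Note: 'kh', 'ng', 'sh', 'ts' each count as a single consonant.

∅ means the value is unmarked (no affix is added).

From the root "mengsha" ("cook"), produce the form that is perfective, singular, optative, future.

Attach aspect perfective -mo → mengshamo.
Attach number singular -ts → mengshamots.
Attach mood optative -l → mengshamotsl.
Attach tense future -po → mengshamotslpo.
Nasal assimilation: no change.
Apply epenthesis: mengshamotslpo → mengshamotsalapo.

mengshamotsalapo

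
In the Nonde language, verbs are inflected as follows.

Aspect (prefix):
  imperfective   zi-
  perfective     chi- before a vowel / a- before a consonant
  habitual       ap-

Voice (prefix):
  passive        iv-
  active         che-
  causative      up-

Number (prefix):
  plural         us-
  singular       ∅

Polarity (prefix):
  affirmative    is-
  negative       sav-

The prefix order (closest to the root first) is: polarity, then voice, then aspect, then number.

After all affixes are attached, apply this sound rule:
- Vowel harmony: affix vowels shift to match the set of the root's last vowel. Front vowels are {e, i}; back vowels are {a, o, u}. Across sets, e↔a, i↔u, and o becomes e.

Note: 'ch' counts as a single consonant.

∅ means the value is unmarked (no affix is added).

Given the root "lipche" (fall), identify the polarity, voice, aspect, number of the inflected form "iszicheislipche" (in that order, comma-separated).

affirmative, active, imperfective, plural

Segment: us-zi-che-is-lipche.
polarity: is- → affirmative.
voice: che- → active.
aspect: zi- → imperfective.
number: us- → plural.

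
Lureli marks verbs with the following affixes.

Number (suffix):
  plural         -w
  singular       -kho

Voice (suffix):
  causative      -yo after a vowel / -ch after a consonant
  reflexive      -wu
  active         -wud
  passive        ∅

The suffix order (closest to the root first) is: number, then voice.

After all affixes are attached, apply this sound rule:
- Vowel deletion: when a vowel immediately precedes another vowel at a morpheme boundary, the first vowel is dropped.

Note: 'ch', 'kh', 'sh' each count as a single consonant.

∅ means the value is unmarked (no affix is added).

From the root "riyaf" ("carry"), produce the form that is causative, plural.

riyafwch

Attach number plural -w → riyafw.
Attach voice causative -ch (after consonant 'w') → riyafwch.
Vowel deletion: no change.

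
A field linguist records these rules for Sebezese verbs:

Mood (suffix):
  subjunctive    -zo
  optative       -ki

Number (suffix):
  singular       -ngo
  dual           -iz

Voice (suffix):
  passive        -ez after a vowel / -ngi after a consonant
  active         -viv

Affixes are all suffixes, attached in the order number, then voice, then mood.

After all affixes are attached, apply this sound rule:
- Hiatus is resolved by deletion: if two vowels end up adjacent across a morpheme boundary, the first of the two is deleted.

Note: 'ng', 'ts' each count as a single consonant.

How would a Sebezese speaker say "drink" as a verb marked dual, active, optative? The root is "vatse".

Attach number dual -iz → vatseiz.
Attach voice active -viv → vatseizviv.
Attach mood optative -ki → vatseizvivki.
Apply vowel deletion: vatseizvivki → vatsizvivki.

vatsizvivki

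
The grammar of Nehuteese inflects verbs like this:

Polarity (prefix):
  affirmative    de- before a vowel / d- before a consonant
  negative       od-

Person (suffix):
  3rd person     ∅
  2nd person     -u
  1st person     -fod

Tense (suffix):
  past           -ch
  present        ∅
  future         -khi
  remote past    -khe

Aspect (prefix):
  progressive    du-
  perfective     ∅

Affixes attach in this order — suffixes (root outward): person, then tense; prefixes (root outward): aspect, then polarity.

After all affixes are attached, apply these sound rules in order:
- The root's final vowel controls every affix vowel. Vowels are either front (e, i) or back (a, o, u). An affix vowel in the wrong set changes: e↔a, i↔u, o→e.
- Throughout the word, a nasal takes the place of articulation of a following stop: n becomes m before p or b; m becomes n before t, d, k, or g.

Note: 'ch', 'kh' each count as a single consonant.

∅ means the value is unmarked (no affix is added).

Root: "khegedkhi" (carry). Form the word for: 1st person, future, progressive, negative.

Attach aspect progressive du- → dukhegedkhi.
Attach person 1st person -fod → dukhegedkhifod.
Attach polarity negative od- → oddukhegedkhifod.
Attach tense future -khi → oddukhegedkhifodkhi.
Apply vowel harmony: oddukhegedkhifodkhi → eddikhegedkhifedkhi.
Nasal assimilation: no change.

eddikhegedkhifedkhi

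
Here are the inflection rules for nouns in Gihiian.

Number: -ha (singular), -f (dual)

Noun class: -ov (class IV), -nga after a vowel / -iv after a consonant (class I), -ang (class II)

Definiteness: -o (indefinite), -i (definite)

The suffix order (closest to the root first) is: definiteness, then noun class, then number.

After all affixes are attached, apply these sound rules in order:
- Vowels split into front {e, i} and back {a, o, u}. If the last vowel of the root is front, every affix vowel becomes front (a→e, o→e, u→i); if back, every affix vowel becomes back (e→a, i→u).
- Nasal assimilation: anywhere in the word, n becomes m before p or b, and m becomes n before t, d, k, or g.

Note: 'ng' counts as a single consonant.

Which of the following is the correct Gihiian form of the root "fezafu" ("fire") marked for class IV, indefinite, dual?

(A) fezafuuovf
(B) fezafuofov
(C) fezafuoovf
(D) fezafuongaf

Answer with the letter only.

Attach definiteness indefinite -o → fezafuo.
Attach noun class class IV -ov → fezafuoov.
Attach number dual -f → fezafuoovf.
Vowel harmony: no change.
Nasal assimilation: no change.
So the correct form is fezafuoovf, option (C).
(B) fezafuofov is wrong: it has the affixes in the wrong order.
(A) fezafuuovf is wrong: it uses definite instead of indefinite for definiteness.
(D) fezafuongaf is wrong: it uses class I instead of class IV for noun class.

C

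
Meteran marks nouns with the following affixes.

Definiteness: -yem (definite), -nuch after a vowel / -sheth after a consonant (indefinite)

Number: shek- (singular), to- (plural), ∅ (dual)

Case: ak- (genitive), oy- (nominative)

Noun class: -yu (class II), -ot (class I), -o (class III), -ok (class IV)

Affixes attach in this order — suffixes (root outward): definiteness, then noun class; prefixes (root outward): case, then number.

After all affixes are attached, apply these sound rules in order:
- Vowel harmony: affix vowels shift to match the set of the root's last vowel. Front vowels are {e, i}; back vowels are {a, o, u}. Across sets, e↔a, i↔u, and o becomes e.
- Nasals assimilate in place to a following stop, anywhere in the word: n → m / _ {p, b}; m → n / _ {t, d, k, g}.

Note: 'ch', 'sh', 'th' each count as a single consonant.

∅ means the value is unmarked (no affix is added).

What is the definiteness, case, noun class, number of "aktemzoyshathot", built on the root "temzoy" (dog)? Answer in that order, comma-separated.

indefinite, genitive, class I, dual

Segment: ak-temzoy-sheth-ot.
definiteness: -nuch/sheth → indefinite.
case: ak- → genitive.
noun class: -ot → class I.
number: ∅ → dual.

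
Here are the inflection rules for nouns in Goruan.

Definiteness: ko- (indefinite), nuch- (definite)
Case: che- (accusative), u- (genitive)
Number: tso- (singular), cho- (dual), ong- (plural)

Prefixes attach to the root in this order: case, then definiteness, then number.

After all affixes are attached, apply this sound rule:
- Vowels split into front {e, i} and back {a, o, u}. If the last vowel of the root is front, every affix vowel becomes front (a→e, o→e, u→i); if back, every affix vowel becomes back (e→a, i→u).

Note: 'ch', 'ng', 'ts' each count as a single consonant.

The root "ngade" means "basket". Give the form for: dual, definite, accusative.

chenichchengade

Attach case accusative che- → chengade.
Attach definiteness definite nuch- → nuchchengade.
Attach number dual cho- → chonuchchengade.
Apply vowel harmony: chonuchchengade → chenichchengade.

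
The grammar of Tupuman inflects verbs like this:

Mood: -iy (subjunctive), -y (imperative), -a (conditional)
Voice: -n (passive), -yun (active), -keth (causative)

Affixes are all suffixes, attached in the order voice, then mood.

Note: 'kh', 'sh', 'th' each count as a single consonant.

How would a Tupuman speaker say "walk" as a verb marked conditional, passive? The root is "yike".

Attach voice passive -n → yiken.
Attach mood conditional -a → yikena.

yikena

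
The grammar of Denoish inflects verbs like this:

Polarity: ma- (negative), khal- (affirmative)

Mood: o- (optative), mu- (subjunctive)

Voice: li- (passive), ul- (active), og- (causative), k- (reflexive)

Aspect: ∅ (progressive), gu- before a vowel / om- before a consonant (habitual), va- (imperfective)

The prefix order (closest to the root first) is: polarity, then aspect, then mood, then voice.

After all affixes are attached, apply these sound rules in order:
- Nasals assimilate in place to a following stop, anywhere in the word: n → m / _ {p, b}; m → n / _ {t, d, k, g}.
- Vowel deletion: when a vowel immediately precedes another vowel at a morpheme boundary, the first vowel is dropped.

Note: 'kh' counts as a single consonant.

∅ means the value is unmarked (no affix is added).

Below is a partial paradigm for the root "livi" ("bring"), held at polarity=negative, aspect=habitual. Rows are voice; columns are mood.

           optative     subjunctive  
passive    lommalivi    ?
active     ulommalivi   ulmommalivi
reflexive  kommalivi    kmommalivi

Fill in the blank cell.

Attach polarity negative ma- → malivi.
Attach aspect habitual om- (before consonant 'm') → ommalivi.
Attach mood subjunctive mu- → muommalivi.
Attach voice passive li- → limuommalivi.
Nasal assimilation: no change.
Apply vowel deletion: limuommalivi → limommalivi.

limommalivi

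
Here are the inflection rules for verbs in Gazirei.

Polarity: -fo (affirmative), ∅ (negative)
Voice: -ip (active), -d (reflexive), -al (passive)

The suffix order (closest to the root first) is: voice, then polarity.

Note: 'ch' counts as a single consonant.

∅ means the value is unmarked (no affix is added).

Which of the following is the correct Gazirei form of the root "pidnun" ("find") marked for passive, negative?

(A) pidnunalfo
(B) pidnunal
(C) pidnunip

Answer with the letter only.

Attach voice passive -al → pidnunal.
polarity = negative: zero marking, form stays pidnunal.
So the correct form is pidnunal, option (B).
(C) pidnunip is wrong: it uses active instead of passive for voice.
(A) pidnunalfo is wrong: it uses affirmative instead of negative for polarity.

B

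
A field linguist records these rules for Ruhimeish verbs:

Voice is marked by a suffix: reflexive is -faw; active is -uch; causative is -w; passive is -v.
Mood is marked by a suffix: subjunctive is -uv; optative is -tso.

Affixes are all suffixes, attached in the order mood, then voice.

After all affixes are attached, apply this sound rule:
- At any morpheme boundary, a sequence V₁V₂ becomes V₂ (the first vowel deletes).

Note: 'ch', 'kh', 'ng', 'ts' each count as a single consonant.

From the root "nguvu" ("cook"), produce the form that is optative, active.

nguvutsuch

Attach mood optative -tso → nguvutso.
Attach voice active -uch → nguvutsouch.
Apply vowel deletion: nguvutsouch → nguvutsuch.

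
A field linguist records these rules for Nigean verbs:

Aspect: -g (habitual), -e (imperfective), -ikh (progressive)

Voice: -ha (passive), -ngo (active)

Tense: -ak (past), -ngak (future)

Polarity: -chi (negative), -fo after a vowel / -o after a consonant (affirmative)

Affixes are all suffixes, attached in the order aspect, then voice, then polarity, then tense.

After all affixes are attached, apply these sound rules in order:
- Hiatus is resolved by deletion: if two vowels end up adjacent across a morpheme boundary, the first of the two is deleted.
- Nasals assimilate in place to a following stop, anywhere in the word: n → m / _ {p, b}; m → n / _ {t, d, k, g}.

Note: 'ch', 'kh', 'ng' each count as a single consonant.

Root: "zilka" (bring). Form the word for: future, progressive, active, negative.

zilkikhngochingak

Attach aspect progressive -ikh → zilkaikh.
Attach voice active -ngo → zilkaikhngo.
Attach polarity negative -chi → zilkaikhngochi.
Attach tense future -ngak → zilkaikhngochingak.
Apply vowel deletion: zilkaikhngochingak → zilkikhngochingak.
Nasal assimilation: no change.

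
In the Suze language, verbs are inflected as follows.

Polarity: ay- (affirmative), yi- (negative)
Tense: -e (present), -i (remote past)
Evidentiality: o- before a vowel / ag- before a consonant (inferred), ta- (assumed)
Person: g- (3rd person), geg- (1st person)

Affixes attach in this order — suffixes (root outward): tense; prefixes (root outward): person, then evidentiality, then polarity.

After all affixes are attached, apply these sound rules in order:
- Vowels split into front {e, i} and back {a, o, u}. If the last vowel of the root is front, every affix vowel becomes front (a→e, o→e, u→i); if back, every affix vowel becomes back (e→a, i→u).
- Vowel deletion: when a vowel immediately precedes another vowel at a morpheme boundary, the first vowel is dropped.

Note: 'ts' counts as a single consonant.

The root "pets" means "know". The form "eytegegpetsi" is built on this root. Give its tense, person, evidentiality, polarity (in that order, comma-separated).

remote past, 1st person, assumed, affirmative

Segment: ay-ta-geg-pets-i.
tense: -i → remote past.
person: geg- → 1st person.
evidentiality: ta- → assumed.
polarity: ay- → affirmative.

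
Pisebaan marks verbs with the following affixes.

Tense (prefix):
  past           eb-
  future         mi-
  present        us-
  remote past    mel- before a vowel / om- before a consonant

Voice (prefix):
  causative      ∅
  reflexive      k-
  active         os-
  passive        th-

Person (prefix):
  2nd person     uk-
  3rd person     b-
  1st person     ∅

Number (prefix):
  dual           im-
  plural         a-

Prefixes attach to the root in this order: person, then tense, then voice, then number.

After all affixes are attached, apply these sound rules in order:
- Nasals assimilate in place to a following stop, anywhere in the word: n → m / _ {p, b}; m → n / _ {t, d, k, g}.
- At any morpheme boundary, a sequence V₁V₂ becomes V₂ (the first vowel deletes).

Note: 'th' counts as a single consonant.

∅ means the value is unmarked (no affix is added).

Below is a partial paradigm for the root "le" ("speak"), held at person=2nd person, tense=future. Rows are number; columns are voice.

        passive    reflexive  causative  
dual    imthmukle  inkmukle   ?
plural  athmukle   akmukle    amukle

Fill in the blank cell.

Attach person 2nd person uk- → ukle.
Attach tense future mi- → miukle.
voice = causative: zero marking, form stays miukle.
Attach number dual im- → immiukle.
Nasal assimilation: no change.
Apply vowel deletion: immiukle → immukle.

immukle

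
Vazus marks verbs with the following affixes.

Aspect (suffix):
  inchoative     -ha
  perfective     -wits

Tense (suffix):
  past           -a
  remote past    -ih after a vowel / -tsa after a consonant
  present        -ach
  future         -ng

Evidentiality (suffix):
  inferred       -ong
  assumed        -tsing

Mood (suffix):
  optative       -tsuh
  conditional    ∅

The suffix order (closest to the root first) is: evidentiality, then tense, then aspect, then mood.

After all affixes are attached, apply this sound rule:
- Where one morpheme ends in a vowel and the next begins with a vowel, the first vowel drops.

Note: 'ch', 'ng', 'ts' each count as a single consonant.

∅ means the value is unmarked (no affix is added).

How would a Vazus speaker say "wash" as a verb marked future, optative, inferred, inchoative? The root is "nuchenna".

Attach evidentiality inferred -ong → nuchennaong.
Attach tense future -ng → nuchennaongng.
Attach aspect inchoative -ha → nuchennaongngha.
Attach mood optative -tsuh → nuchennaongnghatsuh.
Apply vowel deletion: nuchennaongnghatsuh → nuchennongnghatsuh.

nuchennongnghatsuh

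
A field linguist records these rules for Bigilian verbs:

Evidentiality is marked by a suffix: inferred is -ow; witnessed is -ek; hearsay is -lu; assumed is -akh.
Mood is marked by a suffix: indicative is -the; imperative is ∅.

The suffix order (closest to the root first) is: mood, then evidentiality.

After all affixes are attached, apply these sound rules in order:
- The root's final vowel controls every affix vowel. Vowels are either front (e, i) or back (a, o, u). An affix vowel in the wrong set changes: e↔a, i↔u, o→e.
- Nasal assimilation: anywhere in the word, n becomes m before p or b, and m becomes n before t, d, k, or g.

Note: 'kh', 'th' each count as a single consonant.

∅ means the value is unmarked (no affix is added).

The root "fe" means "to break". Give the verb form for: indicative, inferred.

Attach mood indicative -the → fethe.
Attach evidentiality inferred -ow → fetheow.
Apply vowel harmony: fetheow → fetheew.
Nasal assimilation: no change.

fetheew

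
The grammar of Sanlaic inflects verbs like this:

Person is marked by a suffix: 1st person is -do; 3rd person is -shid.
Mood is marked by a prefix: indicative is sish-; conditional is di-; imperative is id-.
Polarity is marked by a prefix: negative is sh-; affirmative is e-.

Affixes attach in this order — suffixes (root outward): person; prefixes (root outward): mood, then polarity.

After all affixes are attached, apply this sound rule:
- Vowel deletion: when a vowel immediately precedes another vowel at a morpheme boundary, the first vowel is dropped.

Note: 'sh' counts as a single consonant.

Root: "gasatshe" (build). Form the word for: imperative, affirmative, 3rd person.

idgasatsheshid

Attach person 3rd person -shid → gasatsheshid.
Attach mood imperative id- → idgasatsheshid.
Attach polarity affirmative e- → eidgasatsheshid.
Apply vowel deletion: eidgasatsheshid → idgasatsheshid.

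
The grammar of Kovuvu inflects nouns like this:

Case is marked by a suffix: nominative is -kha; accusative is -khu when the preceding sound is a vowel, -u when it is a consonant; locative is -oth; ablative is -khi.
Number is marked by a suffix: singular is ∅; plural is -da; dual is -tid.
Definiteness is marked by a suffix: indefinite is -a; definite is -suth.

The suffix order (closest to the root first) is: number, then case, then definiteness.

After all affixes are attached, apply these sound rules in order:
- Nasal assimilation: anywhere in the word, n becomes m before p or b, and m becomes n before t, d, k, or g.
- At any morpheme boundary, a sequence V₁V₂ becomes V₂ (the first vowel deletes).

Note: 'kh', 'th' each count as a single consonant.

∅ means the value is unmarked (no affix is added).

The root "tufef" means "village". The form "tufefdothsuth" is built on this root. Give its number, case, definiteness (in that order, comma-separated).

Segment: tufef-da-oth-suth.
number: -da → plural.
case: -oth → locative.
definiteness: -suth → definite.

plural, locative, definite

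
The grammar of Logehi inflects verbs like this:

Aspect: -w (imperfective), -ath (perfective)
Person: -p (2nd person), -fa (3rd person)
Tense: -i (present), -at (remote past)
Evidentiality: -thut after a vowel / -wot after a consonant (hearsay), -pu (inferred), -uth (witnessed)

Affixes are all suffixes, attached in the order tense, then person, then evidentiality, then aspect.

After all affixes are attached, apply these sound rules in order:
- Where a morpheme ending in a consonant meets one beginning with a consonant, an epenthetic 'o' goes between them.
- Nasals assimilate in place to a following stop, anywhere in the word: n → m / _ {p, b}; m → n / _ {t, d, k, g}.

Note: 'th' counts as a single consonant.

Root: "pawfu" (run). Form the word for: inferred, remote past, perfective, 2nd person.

Attach tense remote past -at → pawfuat.
Attach person 2nd person -p → pawfuatp.
Attach evidentiality inferred -pu → pawfuatppu.
Attach aspect perfective -ath → pawfuatppuath.
Apply epenthesis: pawfuatppuath → pawfuatopopuath.
Nasal assimilation: no change.

pawfuatopopuath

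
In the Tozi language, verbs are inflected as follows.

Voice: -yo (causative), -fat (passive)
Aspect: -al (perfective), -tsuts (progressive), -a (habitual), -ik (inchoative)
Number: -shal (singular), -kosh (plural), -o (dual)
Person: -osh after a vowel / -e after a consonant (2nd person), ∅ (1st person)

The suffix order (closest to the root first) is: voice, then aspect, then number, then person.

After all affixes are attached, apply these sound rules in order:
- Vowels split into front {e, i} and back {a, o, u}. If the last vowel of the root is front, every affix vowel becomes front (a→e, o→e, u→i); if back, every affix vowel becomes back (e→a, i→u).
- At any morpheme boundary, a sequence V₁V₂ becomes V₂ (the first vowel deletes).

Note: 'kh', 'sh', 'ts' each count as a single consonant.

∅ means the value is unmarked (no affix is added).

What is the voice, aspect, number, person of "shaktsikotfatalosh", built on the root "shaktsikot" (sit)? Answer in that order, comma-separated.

Segment: shaktsikot-fat-al-o-osh.
voice: -fat → passive.
aspect: -al → perfective.
number: -o → dual.
person: -osh/e → 2nd person.

passive, perfective, dual, 2nd person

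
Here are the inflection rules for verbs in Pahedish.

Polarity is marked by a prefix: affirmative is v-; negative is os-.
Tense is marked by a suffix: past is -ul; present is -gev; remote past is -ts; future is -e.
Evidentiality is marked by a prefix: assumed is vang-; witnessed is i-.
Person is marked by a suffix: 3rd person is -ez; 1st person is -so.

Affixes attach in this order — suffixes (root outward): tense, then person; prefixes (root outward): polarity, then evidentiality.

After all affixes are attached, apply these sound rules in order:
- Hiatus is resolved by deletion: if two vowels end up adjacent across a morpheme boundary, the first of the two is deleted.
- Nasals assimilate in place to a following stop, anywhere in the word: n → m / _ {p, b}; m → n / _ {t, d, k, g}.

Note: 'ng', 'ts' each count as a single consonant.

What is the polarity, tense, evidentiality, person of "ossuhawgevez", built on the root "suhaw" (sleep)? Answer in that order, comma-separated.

negative, present, witnessed, 3rd person

Segment: i-os-suhaw-gev-ez.
polarity: os- → negative.
tense: -gev → present.
evidentiality: i- → witnessed.
person: -ez → 3rd person.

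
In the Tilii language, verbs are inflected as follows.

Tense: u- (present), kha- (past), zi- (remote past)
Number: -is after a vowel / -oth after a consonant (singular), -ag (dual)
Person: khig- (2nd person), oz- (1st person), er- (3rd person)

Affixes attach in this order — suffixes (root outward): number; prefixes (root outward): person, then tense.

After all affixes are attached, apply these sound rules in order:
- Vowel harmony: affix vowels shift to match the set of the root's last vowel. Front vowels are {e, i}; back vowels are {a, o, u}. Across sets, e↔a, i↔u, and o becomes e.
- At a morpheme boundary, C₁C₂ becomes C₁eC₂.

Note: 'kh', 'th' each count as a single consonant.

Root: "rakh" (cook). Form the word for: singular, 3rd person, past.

Attach person 3rd person er- → errakh.
Attach number singular -oth (after consonant 'kh') → errakhoth.
Attach tense past kha- → khaerrakhoth.
Apply vowel harmony: khaerrakhoth → khaarrakhoth.
Apply epenthesis: khaarrakhoth → khaarerakhoth.

khaarerakhoth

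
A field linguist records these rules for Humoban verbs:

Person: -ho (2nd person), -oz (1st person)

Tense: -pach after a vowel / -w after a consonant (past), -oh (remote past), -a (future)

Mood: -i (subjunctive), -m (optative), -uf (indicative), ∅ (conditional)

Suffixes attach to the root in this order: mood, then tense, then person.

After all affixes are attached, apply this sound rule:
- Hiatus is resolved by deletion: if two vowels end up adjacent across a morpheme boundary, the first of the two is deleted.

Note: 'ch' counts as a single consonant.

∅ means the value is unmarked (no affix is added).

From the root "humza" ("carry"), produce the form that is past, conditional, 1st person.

mood = conditional: zero marking, form stays humza.
Attach tense past -pach (after vowel 'a') → humzapach.
Attach person 1st person -oz → humzapachoz.
Vowel deletion: no change.

humzapachoz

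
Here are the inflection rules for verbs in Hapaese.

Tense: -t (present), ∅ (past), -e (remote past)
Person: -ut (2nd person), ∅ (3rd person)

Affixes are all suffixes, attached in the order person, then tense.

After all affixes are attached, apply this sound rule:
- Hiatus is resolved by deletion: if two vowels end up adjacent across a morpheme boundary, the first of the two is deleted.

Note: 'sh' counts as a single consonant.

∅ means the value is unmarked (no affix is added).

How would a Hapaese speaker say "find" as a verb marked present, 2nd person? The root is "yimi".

Attach person 2nd person -ut → yimiut.
Attach tense present -t → yimiutt.
Apply vowel deletion: yimiutt → yimutt.

yimutt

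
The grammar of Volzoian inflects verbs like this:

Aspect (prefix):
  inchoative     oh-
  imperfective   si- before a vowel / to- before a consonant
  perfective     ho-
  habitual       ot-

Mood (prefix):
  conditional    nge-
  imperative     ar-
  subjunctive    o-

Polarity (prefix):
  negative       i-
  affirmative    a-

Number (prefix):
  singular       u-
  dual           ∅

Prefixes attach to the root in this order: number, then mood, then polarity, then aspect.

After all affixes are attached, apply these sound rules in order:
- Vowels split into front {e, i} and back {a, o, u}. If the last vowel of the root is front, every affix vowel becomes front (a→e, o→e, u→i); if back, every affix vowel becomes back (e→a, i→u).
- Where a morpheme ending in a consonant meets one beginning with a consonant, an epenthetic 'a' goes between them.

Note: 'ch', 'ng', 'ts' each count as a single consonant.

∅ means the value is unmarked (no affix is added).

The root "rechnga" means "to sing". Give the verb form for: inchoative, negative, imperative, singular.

ohuarurechnga

Attach number singular u- → urechnga.
Attach mood imperative ar- → arurechnga.
Attach polarity negative i- → iarurechnga.
Attach aspect inchoative oh- → ohiarurechnga.
Apply vowel harmony: ohiarurechnga → ohuarurechnga.
Epenthesis: no change.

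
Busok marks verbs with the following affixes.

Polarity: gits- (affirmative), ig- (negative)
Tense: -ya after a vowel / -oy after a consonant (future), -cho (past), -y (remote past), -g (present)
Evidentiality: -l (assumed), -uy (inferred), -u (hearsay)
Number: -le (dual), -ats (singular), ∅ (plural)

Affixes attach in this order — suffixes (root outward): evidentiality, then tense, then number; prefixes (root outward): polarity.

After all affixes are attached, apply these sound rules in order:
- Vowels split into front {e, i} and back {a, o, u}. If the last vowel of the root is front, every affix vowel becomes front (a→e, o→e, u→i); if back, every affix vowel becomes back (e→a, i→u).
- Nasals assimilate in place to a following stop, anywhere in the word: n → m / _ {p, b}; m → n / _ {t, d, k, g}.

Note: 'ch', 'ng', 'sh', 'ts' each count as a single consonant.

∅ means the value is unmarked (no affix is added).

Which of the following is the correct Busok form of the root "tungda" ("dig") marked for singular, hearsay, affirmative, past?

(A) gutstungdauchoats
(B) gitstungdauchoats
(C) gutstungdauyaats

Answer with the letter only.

Attach evidentiality hearsay -u → tungdau.
Attach tense past -cho → tungdaucho.
Attach polarity affirmative gits- → gitstungdaucho.
Attach number singular -ats → gitstungdauchoats.
Apply vowel harmony: gitstungdauchoats → gutstungdauchoats.
Nasal assimilation: no change.
So the correct form is gutstungdauchoats, option (A).
(B) gitstungdauchoats is wrong: it fails to apply the sound rule(s).
(C) gutstungdauyaats is wrong: it uses future instead of past for tense.

A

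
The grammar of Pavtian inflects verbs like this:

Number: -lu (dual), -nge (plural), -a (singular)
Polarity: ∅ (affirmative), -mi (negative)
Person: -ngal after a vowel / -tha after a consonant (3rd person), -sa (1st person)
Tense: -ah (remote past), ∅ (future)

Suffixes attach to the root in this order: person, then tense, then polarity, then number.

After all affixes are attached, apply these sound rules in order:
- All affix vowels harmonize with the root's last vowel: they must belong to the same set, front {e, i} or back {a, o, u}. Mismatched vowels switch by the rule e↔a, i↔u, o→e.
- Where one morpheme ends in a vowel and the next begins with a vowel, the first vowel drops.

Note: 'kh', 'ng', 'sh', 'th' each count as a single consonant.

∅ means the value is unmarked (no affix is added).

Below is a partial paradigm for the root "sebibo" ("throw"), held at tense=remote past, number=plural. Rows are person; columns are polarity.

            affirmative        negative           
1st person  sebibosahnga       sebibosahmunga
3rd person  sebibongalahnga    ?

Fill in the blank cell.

Attach person 3rd person -ngal (after vowel 'o') → sebibongal.
Attach tense remote past -ah → sebibongalah.
Attach polarity negative -mi → sebibongalahmi.
Attach number plural -nge → sebibongalahminge.
Apply vowel harmony: sebibongalahminge → sebibongalahmunga.
Vowel deletion: no change.

sebibongalahmunga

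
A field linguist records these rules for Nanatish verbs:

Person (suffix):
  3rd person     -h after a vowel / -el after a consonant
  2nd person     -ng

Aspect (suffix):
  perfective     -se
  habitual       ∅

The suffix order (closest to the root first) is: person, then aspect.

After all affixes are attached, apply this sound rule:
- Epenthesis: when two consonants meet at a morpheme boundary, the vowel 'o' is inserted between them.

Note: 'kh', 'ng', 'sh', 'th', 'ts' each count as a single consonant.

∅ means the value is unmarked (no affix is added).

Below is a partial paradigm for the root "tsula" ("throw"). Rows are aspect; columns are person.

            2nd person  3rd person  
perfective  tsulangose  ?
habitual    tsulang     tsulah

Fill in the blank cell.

Attach person 3rd person -h (after vowel 'a') → tsulah.
Attach aspect perfective -se → tsulahse.
Apply epenthesis: tsulahse → tsulahose.

tsulahose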